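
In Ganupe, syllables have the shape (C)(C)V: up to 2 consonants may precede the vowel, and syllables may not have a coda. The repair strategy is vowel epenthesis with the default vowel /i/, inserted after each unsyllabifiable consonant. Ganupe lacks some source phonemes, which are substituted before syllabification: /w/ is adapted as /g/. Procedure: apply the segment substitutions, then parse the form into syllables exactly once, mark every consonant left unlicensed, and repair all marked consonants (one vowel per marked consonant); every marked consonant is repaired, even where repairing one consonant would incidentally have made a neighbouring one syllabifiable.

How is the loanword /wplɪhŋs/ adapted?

giplɪhiŋisi

Substitution: /w/ → /g/, giving /gplɪhŋs/.
Syllabifying with onset maximization leaves /g/, /h/, /ŋ/, /s/ stranded (no codas are permitted; onsets may contain at most 2 consonants).
Each unlicensed consonant becomes the onset of a new syllable: /g/ → /gi/, /h/ → /hi/, /ŋ/ → /ŋi/, /s/ → /si/.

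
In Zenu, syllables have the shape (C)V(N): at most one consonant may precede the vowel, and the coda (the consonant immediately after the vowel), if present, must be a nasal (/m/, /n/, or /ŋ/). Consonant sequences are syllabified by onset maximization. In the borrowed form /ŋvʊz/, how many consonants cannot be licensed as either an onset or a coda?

2

Under (C)V(N), the unsyllabifiable consonants are /ŋ/, /z/ (only a nasal (/m/, /n/, or /ŋ/) is licensed in coda position; onsets are limited to one consonant).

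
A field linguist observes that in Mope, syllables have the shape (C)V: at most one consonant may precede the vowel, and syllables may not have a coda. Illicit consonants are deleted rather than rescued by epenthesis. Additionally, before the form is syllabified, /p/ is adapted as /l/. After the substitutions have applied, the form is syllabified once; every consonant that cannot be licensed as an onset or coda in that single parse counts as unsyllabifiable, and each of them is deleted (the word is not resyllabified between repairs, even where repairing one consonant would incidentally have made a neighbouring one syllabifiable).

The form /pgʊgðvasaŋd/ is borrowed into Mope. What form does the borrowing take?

Substitution: /p/ → /l/, giving /lgʊgðvasaŋd/.
Syllabifying with onset maximization leaves /l/, /g/, /ð/, /ŋ/, /d/ stranded (no codas are permitted; onsets are limited to one consonant).
Deleting the stranded consonants removes /l/, /g/, /ð/, /ŋ/, /d/.

gʊvasa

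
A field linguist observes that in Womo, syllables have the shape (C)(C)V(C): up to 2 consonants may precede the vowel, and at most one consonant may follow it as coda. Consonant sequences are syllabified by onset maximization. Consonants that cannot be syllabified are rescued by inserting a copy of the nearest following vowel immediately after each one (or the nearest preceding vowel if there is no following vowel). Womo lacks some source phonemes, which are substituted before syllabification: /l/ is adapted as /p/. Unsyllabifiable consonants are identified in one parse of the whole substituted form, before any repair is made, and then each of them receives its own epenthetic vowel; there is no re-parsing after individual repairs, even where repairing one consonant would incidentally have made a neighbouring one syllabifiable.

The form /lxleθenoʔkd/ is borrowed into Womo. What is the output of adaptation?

pexpeθenoʔkodo

Substitution: /l/ → /p/, giving /pxpeθenoʔkd/.
Syllabifying with onset maximization leaves /p/, /k/, /d/ stranded (at most one coda consonant is licensed; onsets may contain at most 2 consonants).
Inserting the epenthetic vowel yields /p/ → /pe/, /k/ → /ko/, /d/ → /do/.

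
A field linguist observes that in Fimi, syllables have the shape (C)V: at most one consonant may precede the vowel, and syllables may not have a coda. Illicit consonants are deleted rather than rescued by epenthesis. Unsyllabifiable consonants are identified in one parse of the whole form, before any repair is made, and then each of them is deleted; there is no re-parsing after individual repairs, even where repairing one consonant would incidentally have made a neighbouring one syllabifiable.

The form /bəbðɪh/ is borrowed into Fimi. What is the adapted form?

The consonants /b/, /h/ cannot be parsed into a legal (C)V syllable (no codas are permitted; onsets are limited to one consonant).
Deleting the stranded consonants removes /b/, /h/.

bəðɪ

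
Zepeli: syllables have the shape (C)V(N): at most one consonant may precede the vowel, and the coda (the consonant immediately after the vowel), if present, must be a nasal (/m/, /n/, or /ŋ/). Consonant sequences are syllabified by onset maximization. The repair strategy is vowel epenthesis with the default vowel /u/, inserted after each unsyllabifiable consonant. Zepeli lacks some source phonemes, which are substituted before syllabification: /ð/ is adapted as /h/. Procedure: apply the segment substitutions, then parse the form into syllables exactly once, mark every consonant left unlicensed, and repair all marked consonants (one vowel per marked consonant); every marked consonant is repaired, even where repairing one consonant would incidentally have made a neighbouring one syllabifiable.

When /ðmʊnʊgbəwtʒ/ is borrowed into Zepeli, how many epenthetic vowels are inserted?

5

After substitution the input is /hmʊnʊgbəwtʒ/.
The unsyllabifiable consonants are /h/, /g/, /w/, /t/, /ʒ/; each receives one epenthetic vowel.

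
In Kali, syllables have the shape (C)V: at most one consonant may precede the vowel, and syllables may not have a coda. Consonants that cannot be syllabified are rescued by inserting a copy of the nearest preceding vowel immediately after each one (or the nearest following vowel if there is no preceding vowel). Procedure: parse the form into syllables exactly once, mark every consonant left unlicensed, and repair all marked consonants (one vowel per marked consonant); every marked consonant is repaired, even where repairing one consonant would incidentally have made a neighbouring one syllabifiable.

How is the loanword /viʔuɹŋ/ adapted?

viʔuɹuŋu

Under (C)V, the unsyllabifiable consonants are /ɹ/, /ŋ/ (no codas are permitted; onsets are limited to one consonant).
Epenthesis after each stranded consonant: /ɹ/ → /ɹu/, /ŋ/ → /ŋu/.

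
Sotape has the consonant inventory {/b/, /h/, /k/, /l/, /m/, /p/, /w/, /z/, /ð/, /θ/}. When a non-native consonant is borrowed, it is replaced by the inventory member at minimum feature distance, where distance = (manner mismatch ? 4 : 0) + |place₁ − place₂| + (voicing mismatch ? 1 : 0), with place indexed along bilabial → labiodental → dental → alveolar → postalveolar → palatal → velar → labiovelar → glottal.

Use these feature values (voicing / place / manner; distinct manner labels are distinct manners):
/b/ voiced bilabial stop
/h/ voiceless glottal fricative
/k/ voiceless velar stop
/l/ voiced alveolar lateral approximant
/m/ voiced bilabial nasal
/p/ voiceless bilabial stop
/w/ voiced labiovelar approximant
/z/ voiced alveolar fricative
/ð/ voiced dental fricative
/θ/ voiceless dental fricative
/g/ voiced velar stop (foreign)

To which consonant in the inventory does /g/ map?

/k/ is closest: same manner (stop), place distance 0 (velar→velar), voicing differs (+1); total 1. Next closest is /w/ at distance 5.

k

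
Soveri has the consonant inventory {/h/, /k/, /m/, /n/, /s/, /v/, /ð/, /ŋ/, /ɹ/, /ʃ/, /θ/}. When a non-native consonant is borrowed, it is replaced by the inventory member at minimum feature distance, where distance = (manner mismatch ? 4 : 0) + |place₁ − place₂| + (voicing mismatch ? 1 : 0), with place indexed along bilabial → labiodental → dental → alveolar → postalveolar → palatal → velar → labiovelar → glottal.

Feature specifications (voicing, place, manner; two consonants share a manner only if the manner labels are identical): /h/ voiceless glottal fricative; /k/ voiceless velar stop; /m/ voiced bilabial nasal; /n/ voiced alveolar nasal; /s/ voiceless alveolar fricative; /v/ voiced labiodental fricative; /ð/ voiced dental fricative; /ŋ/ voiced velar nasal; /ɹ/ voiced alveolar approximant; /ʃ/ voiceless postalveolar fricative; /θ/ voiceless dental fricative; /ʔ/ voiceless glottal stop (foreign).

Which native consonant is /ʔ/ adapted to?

/k/ is closest: same manner (stop), place distance 2 (glottal→velar), same voicing; total 2. Next closest is /h/ at distance 4.

k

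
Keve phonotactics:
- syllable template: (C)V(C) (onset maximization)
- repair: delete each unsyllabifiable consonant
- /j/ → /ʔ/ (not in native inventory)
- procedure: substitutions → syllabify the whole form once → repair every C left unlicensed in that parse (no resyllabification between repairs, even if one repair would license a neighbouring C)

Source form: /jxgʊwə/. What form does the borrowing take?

Substitution: /j/ → /ʔ/, giving /ʔxgʊwə/.
Syllabifying with onset maximization leaves /ʔ/, /x/ stranded (at most one coda consonant is licensed; onsets are limited to one consonant).
Each unlicensed consonant is deleted: /ʔ/, /x/.

gʊwə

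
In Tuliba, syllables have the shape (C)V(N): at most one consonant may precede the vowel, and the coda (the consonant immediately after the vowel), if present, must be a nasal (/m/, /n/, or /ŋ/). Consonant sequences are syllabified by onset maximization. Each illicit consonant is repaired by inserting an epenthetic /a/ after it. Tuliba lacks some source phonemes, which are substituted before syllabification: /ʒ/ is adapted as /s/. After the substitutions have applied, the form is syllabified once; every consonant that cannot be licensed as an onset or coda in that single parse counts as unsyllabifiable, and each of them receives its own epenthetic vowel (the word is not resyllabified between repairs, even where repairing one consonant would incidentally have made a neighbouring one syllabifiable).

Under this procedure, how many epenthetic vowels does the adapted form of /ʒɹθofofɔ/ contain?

2

After substitution the input is /sɹθofofɔ/.
The unsyllabifiable consonants are /s/, /ɹ/; each receives one epenthetic vowel.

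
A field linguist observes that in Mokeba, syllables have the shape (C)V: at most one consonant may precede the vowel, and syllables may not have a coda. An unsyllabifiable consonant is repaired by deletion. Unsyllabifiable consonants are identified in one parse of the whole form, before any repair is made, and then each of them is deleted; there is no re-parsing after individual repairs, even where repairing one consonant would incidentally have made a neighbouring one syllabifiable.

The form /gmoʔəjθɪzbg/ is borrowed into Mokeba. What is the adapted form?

moʔəθɪ

Under (C)V, the unsyllabifiable consonants are /g/, /j/, /z/, /b/, /g/ (no codas are permitted; onsets are limited to one consonant).
Each unlicensed consonant is deleted: /g/, /j/, /z/, /b/, /g/.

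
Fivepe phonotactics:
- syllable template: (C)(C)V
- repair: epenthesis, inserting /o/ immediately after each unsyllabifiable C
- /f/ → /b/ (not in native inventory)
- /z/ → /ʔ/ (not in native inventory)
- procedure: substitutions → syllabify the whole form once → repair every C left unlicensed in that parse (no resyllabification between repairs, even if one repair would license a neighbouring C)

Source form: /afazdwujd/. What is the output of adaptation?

abaʔodwujodo

Substitution: /f/ → /b/, /z/ → /ʔ/, giving /abaʔdwujd/.
Syllabifying with onset maximization leaves /ʔ/, /j/, /d/ stranded (no codas are permitted; onsets may contain at most 2 consonants).
Each unlicensed consonant becomes the onset of a new syllable: /ʔ/ → /ʔo/, /j/ → /jo/, /d/ → /do/.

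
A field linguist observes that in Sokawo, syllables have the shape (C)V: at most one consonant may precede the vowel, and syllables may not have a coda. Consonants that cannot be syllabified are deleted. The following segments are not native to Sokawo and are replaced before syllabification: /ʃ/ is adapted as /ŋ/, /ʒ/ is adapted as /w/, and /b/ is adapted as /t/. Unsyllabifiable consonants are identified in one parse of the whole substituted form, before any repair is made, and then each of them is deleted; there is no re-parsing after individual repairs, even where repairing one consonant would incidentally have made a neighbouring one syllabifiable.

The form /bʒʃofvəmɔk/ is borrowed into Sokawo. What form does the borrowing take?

ŋovəmɔ

Substitution: /b/ → /t/, /ʒ/ → /w/, /ʃ/ → /ŋ/, giving /twŋofvəmɔk/.
Syllabifying with onset maximization leaves /t/, /w/, /f/, /k/ stranded (no codas are permitted; onsets are limited to one consonant).
Deletion applies to /t/, /w/, /f/, /k/.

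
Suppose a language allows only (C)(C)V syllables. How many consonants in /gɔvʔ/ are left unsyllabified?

Under (C)(C)V, the unsyllabifiable consonants are /v/, /ʔ/ (no codas are permitted; onsets may contain at most 2 consonants).

2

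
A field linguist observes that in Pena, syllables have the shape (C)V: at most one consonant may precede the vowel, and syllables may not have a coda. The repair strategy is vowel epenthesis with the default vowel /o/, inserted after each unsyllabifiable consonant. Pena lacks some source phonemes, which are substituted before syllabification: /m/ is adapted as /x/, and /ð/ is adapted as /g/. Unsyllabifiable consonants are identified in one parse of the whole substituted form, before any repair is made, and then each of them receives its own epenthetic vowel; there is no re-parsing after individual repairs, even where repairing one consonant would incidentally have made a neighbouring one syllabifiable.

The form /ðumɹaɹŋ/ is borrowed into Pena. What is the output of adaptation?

guxoɹaɹoŋo

Substitution: /ð/ → /g/, /m/ → /x/, giving /guxɹaɹŋ/.
Syllabifying with onset maximization leaves /x/, /ɹ/, /ŋ/ stranded (no codas are permitted; onsets are limited to one consonant).
Epenthesis after each stranded consonant: /x/ → /xo/, /ɹ/ → /ɹo/, /ŋ/ → /ŋo/.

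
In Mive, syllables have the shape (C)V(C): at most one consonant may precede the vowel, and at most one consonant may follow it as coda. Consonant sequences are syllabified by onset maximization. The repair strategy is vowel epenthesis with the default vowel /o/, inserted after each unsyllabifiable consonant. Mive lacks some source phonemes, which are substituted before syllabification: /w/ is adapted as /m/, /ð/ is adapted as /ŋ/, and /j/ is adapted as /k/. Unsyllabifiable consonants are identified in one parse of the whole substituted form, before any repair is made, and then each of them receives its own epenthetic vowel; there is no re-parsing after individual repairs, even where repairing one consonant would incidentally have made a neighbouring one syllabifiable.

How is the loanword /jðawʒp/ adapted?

koŋamʒopo

Substitution: /j/ → /k/, /ð/ → /ŋ/, /w/ → /m/, giving /kŋamʒp/.
Under (C)V(C), the unsyllabifiable consonants are /k/, /ʒ/, /p/ (at most one coda consonant is licensed; onsets are limited to one consonant).
Epenthesis after each stranded consonant: /k/ → /ko/, /ʒ/ → /ʒo/, /p/ → /po/.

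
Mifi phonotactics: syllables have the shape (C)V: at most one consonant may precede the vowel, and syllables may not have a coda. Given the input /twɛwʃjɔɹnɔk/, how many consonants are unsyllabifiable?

5

The consonants /t/, /w/, /ʃ/, /ɹ/, /k/ cannot be parsed into a legal (C)V syllable (no codas are permitted; onsets are limited to one consonant).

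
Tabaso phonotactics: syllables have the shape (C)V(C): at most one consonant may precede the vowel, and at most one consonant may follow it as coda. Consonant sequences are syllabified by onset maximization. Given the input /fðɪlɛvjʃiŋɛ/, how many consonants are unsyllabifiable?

Under (C)V(C), the unsyllabifiable consonants are /f/, /j/ (at most one coda consonant is licensed; onsets are limited to one consonant).

2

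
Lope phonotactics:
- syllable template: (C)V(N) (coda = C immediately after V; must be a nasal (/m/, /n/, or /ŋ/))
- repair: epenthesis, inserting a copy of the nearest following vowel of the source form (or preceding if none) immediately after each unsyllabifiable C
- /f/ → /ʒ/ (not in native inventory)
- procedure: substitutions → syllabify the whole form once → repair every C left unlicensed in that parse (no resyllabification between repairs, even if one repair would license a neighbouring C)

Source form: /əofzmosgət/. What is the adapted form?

Substitution: /f/ → /ʒ/, giving /əoʒzmosgət/.
The consonants /ʒ/, /z/, /s/, /t/ cannot be parsed into a legal (C)V(N) syllable (only a nasal (/m/, /n/, or /ŋ/) is licensed in coda position; onsets are limited to one consonant).
Inserting the epenthetic vowel yields /ʒ/ → /ʒo/, /z/ → /zo/, /s/ → /sə/, /t/ → /tə/.

əoʒozomosəgətə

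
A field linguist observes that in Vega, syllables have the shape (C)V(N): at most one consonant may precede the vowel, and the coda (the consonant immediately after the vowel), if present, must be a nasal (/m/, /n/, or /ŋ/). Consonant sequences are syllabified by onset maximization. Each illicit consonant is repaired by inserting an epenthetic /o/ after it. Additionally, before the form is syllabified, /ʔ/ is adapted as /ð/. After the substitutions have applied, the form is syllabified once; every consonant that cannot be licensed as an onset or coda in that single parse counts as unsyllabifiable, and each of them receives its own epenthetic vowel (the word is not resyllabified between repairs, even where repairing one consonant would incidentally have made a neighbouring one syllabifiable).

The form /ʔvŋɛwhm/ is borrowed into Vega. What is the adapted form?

Substitution: /ʔ/ → /ð/, giving /ðvŋɛwhm/.
The consonants /ð/, /v/, /w/, /h/, /m/ cannot be parsed into a legal (C)V(N) syllable (only a nasal (/m/, /n/, or /ŋ/) is licensed in coda position; onsets are limited to one consonant).
Inserting the epenthetic vowel yields /ð/ → /ðo/, /v/ → /vo/, /w/ → /wo/, /h/ → /ho/, /m/ → /mo/.

ðovoŋɛwohomo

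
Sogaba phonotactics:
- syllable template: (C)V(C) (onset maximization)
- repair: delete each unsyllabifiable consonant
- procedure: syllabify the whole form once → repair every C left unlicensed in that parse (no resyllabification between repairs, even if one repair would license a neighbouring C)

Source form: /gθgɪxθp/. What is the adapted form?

Under (C)V(C), the unsyllabifiable consonants are /g/, /θ/, /θ/, /p/ (at most one coda consonant is licensed; onsets are limited to one consonant).
Deletion applies to /g/, /θ/, /θ/, /p/.

gɪx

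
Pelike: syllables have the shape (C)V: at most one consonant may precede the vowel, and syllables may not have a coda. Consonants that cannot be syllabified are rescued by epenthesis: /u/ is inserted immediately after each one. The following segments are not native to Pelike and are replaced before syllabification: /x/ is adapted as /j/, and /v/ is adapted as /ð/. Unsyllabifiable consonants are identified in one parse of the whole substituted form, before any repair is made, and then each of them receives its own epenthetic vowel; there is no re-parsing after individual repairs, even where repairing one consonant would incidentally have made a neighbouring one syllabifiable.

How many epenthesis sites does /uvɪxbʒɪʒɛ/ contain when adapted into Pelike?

2

After substitution the input is /uðɪjbʒɪʒɛ/.
The unsyllabifiable consonants are /j/, /b/; each receives one epenthetic vowel.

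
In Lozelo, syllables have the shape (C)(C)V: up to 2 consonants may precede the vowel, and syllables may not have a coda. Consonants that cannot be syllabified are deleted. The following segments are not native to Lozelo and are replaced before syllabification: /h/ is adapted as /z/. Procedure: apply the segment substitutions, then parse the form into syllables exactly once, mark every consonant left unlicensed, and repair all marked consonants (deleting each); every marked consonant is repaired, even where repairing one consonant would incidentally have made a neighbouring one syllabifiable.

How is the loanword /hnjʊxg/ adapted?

njʊ

Substitution: /h/ → /z/, giving /znjʊxg/.
Syllabifying with onset maximization leaves /z/, /x/, /g/ stranded (no codas are permitted; onsets may contain at most 2 consonants).
Deleting the stranded consonants removes /z/, /x/, /g/.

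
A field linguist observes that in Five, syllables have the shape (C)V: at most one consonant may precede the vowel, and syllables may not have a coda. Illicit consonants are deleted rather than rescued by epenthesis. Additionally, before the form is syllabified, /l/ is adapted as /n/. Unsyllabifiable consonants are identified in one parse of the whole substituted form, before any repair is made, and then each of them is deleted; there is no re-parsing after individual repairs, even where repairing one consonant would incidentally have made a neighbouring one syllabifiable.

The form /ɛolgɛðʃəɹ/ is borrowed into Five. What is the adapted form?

ɛogɛʃə

Substitution: /l/ → /n/, giving /ɛongɛðʃəɹ/.
Syllabifying with onset maximization leaves /n/, /ð/, /ɹ/ stranded (no codas are permitted; onsets are limited to one consonant).
Each unlicensed consonant is deleted: /n/, /ð/, /ɹ/.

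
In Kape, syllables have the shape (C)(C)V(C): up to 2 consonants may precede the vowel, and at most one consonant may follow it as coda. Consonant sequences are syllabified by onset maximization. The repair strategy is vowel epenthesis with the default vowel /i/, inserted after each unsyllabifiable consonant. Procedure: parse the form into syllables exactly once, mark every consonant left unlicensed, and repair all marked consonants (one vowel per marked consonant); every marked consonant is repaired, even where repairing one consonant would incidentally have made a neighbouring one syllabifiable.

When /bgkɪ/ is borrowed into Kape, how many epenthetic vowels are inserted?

1

The unsyllabifiable consonants are /b/; each receives one epenthetic vowel.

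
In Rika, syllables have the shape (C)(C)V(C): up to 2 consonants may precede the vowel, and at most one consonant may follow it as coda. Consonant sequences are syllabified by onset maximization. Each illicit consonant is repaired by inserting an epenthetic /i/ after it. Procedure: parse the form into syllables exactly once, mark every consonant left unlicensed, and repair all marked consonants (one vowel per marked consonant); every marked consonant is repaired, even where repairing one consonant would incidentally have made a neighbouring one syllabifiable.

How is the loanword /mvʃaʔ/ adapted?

Syllabifying with onset maximization leaves /m/ stranded (at most one coda consonant is licensed; onsets may contain at most 2 consonants).
Each unlicensed consonant becomes the onset of a new syllable: /m/ → /mi/.

mivʃaʔ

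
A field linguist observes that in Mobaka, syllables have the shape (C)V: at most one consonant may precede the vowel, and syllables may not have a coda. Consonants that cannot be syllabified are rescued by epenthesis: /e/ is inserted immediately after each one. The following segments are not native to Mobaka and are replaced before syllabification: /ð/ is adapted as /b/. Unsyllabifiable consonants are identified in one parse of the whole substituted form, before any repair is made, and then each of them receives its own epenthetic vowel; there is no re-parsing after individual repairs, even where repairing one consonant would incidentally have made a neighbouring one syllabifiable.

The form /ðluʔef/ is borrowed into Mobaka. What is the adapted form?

Substitution: /ð/ → /b/, giving /bluʔef/.
Syllabifying with onset maximization leaves /b/, /f/ stranded (no codas are permitted; onsets are limited to one consonant).
Inserting the epenthetic vowel yields /b/ → /be/, /f/ → /fe/.

beluʔefe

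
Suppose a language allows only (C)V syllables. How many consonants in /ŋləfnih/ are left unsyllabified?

3

The consonants /ŋ/, /f/, /h/ cannot be parsed into a legal (C)V syllable (no codas are permitted; onsets are limited to one consonant).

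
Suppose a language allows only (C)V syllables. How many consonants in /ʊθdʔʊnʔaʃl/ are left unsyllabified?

5

Under (C)V, the unsyllabifiable consonants are /θ/, /d/, /n/, /ʃ/, /l/ (no codas are permitted; onsets are limited to one consonant).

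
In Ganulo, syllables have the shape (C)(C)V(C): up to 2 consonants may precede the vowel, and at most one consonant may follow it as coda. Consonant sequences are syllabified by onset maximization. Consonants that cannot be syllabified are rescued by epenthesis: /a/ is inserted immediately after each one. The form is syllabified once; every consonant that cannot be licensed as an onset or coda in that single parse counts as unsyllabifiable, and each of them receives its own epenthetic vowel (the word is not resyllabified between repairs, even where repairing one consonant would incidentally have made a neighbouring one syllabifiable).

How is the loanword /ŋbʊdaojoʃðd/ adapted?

Under (C)(C)V(C), the unsyllabifiable consonants are /ð/, /d/ (at most one coda consonant is licensed; onsets may contain at most 2 consonants).
Each unlicensed consonant becomes the onset of a new syllable: /ð/ → /ða/, /d/ → /da/.

ŋbʊdaojoʃðada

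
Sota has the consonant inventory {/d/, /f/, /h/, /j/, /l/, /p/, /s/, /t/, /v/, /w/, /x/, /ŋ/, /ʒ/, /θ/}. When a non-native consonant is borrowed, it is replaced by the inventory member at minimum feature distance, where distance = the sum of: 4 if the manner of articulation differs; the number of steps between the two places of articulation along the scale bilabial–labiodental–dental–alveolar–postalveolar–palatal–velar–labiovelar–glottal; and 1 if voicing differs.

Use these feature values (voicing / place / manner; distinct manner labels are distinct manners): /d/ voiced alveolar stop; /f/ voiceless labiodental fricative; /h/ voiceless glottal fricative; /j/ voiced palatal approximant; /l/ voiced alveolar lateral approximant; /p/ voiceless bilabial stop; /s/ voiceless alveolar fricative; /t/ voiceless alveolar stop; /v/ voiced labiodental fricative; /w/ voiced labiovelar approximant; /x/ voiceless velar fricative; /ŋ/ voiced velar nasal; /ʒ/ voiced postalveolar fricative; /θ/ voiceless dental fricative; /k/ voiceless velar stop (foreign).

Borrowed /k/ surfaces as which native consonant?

/t/ is closest: same manner (stop), place distance 3 (velar→alveolar), same voicing; total 3. Next closest is /d/ at distance 4.

t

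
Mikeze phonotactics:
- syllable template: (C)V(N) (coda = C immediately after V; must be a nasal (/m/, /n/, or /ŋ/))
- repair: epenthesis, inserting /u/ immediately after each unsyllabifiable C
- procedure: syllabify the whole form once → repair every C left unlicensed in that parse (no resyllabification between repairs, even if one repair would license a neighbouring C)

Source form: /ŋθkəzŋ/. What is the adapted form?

Under (C)V(N), the unsyllabifiable consonants are /ŋ/, /θ/, /z/, /ŋ/ (only a nasal (/m/, /n/, or /ŋ/) is licensed in coda position; onsets are limited to one consonant).
Epenthesis after each stranded consonant: /ŋ/ → /ŋu/, /θ/ → /θu/, /z/ → /zu/, /ŋ/ → /ŋu/.

ŋuθukəzuŋu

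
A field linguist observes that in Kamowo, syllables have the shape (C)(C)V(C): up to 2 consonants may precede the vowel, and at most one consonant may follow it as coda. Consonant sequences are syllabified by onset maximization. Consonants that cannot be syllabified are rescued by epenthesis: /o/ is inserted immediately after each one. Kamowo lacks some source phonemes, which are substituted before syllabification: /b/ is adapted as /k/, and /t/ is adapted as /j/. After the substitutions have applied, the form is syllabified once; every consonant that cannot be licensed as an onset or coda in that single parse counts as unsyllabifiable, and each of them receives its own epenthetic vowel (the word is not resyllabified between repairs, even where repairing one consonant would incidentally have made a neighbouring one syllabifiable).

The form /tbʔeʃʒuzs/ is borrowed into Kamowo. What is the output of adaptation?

jokʔeʃʒuzso

Substitution: /t/ → /j/, /b/ → /k/, giving /jkʔeʃʒuzs/.
The consonants /j/, /s/ cannot be parsed into a legal (C)(C)V(C) syllable (at most one coda consonant is licensed; onsets may contain at most 2 consonants).
Inserting the epenthetic vowel yields /j/ → /jo/, /s/ → /so/.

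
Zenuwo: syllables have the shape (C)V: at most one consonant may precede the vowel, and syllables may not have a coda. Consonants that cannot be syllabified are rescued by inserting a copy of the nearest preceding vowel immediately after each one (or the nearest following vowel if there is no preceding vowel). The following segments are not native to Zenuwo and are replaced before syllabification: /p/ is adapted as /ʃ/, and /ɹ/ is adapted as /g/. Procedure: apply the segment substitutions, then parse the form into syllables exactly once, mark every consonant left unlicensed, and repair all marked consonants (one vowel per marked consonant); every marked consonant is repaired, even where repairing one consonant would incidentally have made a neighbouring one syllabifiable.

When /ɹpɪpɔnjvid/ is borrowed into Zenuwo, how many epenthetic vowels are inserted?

After substitution the input is /gʃɪʃɔnjvid/.
The unsyllabifiable consonants are /g/, /n/, /j/, /d/; each receives one epenthetic vowel.

4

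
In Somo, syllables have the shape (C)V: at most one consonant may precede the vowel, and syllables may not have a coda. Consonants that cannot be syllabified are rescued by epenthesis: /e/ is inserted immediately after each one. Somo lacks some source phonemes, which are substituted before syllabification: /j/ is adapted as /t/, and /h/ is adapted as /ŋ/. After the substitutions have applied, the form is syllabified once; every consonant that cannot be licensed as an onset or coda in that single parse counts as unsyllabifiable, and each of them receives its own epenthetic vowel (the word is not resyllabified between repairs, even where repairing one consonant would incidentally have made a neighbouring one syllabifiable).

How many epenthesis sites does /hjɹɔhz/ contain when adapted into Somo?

After substitution the input is /ŋtɹɔŋz/.
The unsyllabifiable consonants are /ŋ/, /t/, /ŋ/, /z/; each receives one epenthetic vowel.

4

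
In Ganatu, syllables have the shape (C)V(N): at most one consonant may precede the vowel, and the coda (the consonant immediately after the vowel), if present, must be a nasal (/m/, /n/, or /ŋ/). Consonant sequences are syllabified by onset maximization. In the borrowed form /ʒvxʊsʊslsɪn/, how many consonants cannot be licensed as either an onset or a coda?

4

The consonants /ʒ/, /v/, /s/, /l/ cannot be parsed into a legal (C)V(N) syllable (only a nasal (/m/, /n/, or /ŋ/) is licensed in coda position; onsets are limited to one consonant).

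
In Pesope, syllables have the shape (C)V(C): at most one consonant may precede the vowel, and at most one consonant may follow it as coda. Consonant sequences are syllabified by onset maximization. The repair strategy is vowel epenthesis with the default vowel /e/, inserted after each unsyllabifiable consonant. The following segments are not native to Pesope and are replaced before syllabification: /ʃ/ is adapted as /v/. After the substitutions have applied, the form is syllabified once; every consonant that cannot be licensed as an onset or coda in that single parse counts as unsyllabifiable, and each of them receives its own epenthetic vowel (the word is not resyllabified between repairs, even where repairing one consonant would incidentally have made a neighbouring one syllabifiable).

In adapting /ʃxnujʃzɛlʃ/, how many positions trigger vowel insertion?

After substitution the input is /vxnujvzɛlv/.
The unsyllabifiable consonants are /v/, /x/, /v/, /v/; each receives one epenthetic vowel.

4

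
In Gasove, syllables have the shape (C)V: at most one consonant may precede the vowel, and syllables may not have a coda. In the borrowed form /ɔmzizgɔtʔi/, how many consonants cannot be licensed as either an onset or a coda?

3

Syllabifying with onset maximization leaves /m/, /z/, /t/ stranded (no codas are permitted; onsets are limited to one consonant).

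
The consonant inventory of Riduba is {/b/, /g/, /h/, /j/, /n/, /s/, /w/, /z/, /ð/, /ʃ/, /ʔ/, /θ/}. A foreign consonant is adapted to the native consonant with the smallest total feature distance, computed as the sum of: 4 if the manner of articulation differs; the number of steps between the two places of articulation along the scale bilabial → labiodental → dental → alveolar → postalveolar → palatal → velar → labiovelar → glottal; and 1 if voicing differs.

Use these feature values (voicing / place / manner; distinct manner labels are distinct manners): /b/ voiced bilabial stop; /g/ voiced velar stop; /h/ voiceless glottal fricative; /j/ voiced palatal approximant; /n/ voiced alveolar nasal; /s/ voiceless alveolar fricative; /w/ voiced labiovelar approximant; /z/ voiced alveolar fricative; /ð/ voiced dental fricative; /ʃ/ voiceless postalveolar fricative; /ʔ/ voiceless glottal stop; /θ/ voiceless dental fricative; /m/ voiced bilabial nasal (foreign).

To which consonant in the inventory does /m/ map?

/n/ is closest: same manner (nasal), place distance 3 (bilabial→alveolar), same voicing; total 3. Next closest is /b/ at distance 4.

n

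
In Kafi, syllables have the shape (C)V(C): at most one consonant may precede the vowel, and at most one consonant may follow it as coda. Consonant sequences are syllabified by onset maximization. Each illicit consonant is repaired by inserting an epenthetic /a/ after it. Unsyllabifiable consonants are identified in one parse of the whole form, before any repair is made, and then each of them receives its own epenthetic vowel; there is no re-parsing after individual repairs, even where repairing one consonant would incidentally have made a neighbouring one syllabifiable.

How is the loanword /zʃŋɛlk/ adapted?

The consonants /z/, /ʃ/, /k/ cannot be parsed into a legal (C)V(C) syllable (at most one coda consonant is licensed; onsets are limited to one consonant).
Inserting the epenthetic vowel yields /z/ → /za/, /ʃ/ → /ʃa/, /k/ → /ka/.

zaʃaŋɛlka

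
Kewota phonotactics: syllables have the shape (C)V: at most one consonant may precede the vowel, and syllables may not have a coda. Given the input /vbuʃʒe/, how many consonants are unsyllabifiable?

2

The consonants /v/, /ʃ/ cannot be parsed into a legal (C)V syllable (no codas are permitted; onsets are limited to one consonant).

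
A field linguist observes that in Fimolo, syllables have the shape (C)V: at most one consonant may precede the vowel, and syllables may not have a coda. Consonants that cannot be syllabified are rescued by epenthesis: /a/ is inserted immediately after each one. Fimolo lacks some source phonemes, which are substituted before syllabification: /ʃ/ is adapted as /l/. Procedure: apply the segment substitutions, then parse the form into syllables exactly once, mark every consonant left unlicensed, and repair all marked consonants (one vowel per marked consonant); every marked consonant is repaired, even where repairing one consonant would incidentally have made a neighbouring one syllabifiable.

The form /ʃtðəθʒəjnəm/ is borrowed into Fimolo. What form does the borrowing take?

lataðəθaʒəjanəma

Substitution: /ʃ/ → /l/, giving /ltðəθʒəjnəm/.
Syllabifying with onset maximization leaves /l/, /t/, /θ/, /j/, /m/ stranded (no codas are permitted; onsets are limited to one consonant).
Epenthesis after each stranded consonant: /l/ → /la/, /t/ → /ta/, /θ/ → /θa/, /j/ → /ja/, /m/ → /ma/.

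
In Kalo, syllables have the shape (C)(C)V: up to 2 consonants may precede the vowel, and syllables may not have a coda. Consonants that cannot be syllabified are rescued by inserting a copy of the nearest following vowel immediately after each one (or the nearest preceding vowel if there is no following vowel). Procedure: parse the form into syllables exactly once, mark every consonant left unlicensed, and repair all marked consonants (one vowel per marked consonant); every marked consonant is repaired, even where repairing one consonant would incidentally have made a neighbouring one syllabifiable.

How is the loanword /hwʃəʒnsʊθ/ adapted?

həwʃəʒʊnsʊθʊ

Syllabifying with onset maximization leaves /h/, /ʒ/, /θ/ stranded (no codas are permitted; onsets may contain at most 2 consonants).
Epenthesis after each stranded consonant: /h/ → /hə/, /ʒ/ → /ʒʊ/, /θ/ → /θʊ/.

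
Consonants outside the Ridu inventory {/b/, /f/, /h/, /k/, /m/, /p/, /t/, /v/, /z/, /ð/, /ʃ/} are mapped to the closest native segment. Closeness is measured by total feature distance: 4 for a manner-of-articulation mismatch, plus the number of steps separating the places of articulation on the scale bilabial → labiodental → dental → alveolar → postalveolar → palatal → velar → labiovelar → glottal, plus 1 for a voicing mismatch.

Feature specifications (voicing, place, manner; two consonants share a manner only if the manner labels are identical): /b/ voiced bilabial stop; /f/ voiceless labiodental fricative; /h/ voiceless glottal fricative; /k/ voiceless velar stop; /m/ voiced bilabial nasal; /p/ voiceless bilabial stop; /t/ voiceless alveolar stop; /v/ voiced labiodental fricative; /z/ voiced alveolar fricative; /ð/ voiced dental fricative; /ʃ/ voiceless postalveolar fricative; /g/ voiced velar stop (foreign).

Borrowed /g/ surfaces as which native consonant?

/k/ is closest: same manner (stop), place distance 0 (velar→velar), voicing differs (+1); total 1. Next closest is /t/ at distance 4.

k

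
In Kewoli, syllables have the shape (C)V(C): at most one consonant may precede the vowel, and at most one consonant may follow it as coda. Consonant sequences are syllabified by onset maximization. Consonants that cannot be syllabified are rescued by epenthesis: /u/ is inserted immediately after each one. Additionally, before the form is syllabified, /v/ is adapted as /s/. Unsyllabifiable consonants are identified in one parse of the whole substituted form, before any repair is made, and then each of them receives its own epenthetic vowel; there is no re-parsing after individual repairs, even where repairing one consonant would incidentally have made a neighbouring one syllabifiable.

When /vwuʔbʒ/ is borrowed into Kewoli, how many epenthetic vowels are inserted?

3

After substitution the input is /swuʔbʒ/.
The unsyllabifiable consonants are /s/, /b/, /ʒ/; each receives one epenthetic vowel.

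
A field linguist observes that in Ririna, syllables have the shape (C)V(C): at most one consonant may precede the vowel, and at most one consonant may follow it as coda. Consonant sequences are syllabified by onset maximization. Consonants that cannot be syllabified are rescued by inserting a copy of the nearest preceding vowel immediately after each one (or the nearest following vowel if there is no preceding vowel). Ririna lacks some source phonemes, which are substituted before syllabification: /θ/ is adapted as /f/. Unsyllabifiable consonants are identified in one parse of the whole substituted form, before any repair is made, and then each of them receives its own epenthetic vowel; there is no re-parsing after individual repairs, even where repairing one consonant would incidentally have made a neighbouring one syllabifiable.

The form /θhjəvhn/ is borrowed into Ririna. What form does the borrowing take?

fəhəjəvhənə

Substitution: /θ/ → /f/, giving /fhjəvhn/.
The consonants /f/, /h/, /h/, /n/ cannot be parsed into a legal (C)V(C) syllable (at most one coda consonant is licensed; onsets are limited to one consonant).
Epenthesis after each stranded consonant: /f/ → /fə/, /h/ → /hə/, /h/ → /hə/, /n/ → /nə/.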